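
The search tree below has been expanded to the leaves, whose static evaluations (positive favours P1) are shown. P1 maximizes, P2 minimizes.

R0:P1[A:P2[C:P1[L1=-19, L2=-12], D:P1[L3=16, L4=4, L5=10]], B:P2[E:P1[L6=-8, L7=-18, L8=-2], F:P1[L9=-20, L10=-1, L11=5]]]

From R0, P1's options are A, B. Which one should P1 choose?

C (P1): max(-19, -12) = -12
D (P1): max(16, 4, 10) = 16
A (P2): min(-12, 16) = -12
E (P1): max(-8, -18, -2) = -2
F (P1): max(-20, -1, 5) = 5
B (P2): min(-2, 5) = -2
R0 (P1): max(-12, -2) = -2
P1 at R0 wants the highest of {A=-12, B=-2}, so chooses B.

B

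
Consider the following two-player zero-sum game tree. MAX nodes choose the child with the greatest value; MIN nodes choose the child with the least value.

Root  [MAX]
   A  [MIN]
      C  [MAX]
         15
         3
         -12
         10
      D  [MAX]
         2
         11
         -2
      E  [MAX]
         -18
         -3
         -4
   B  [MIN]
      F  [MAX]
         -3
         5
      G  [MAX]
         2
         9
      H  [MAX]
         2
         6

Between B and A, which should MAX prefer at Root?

B

F (MAX): max(-3, 5) = 5
G (MAX): max(2, 9) = 9
H (MAX): max(2, 6) = 6
B (MIN): min(5, 9, 6) = 5
C (MAX): max(15, 3, -12, 10) = 15
D (MAX): max(2, 11, -2) = 11
E (MAX): max(-18, -3, -4) = -3
A (MIN): min(15, 11, -3) = -3
MAX prefers the higher value; B=5, A=-3. B is better since 5 > -3.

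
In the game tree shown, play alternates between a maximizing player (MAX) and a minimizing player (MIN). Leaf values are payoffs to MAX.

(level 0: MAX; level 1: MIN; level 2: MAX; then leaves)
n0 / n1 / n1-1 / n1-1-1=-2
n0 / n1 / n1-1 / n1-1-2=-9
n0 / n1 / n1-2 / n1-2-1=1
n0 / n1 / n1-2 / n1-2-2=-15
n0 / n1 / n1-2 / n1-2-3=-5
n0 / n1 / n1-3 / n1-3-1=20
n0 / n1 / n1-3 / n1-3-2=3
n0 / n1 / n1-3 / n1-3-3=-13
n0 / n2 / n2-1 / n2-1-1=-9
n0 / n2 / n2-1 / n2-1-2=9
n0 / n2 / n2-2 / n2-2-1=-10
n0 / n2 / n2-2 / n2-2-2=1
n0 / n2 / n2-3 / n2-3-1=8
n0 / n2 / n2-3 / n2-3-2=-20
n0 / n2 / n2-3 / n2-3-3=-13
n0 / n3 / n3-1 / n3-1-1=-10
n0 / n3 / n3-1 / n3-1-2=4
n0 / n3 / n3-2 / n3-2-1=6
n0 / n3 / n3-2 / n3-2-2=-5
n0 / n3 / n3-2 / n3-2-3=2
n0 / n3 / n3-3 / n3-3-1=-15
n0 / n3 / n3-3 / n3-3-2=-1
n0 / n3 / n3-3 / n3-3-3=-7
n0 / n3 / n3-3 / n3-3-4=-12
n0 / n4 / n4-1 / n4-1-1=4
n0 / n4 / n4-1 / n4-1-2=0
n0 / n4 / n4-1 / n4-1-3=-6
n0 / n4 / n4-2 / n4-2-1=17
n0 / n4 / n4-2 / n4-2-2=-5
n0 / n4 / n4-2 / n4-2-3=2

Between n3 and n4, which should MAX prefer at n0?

n4

n3-1 (MAX): max(-10, 4) = 4
n3-2 (MAX): max(6, -5, 2) = 6
n3-3 (MAX): max(-15, -1, -7, -12) = -1
n3 (MIN): min(4, 6, -1) = -1
n4-1 (MAX): max(4, 0, -6) = 4
n4-2 (MAX): max(17, -5, 2) = 17
n4 (MIN): min(4, 17) = 4
MAX prefers the higher value; n3=-1, n4=4. n4 is better since 4 > -1.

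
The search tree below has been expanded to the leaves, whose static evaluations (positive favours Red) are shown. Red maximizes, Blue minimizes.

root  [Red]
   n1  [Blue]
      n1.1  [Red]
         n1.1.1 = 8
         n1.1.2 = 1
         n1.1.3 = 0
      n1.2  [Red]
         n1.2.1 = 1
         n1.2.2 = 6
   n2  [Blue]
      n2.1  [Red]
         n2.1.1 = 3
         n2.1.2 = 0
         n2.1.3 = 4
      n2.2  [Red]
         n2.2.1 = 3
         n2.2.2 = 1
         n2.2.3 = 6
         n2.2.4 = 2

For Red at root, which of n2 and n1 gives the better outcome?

n1

n2.1 (Red): max(3, 0, 4) = 4
n2.2 (Red): max(3, 1, 6, 2) = 6
n2 (Blue): min(4, 6) = 4
n1.1 (Red): max(8, 1, 0) = 8
n1.2 (Red): max(1, 6) = 6
n1 (Blue): min(8, 6) = 6
Red prefers the higher value; n2=4, n1=6. n1 is better since 6 > 4.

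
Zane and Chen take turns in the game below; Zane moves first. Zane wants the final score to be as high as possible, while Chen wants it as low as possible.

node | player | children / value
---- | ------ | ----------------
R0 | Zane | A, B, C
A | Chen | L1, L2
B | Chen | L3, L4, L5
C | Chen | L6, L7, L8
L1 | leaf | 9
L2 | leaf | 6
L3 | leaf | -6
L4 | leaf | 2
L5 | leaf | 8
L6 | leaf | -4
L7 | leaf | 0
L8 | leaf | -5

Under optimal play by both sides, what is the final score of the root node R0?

A (Chen): min(9, 6) = 6
B (Chen): min(-6, 2, 8) = -6
C (Chen): min(-4, 0, -5) = -5
R0 (Zane): max(6, -6, -5) = 6

6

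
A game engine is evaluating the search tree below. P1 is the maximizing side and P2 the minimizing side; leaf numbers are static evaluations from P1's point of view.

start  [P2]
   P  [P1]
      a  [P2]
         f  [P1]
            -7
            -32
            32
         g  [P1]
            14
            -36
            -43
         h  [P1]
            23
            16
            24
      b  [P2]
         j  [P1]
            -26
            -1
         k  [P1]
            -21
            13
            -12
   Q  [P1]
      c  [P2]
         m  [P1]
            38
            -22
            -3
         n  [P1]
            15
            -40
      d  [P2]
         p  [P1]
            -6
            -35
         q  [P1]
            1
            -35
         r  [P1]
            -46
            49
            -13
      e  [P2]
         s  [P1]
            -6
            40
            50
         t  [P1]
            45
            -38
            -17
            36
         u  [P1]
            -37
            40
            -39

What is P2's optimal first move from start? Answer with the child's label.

P

f (P1): max(-7, -32, 32) = 32
g (P1): max(14, -36, -43) = 14
h (P1): max(23, 16, 24) = 24
a (P2): min(32, 14, 24) = 14
j (P1): max(-26, -1) = -1
k (P1): max(-21, 13, -12) = 13
b (P2): min(-1, 13) = -1
P (P1): max(14, -1) = 14
m (P1): max(38, -22, -3) = 38
n (P1): max(15, -40) = 15
c (P2): min(38, 15) = 15
p (P1): max(-6, -35) = -6
q (P1): max(1, -35) = 1
r (P1): max(-46, 49, -13) = 49
d (P2): min(-6, 1, 49) = -6
s (P1): max(-6, 40, 50) = 50
t (P1): max(45, -38, -17, 36) = 45
u (P1): max(-37, 40, -39) = 40
e (P2): min(50, 45, 40) = 40
Q (P1): max(15, -6, 40) = 40
start (P2): min(14, 40) = 14
P2 at start wants the lowest of {P=14, Q=40}, so chooses P.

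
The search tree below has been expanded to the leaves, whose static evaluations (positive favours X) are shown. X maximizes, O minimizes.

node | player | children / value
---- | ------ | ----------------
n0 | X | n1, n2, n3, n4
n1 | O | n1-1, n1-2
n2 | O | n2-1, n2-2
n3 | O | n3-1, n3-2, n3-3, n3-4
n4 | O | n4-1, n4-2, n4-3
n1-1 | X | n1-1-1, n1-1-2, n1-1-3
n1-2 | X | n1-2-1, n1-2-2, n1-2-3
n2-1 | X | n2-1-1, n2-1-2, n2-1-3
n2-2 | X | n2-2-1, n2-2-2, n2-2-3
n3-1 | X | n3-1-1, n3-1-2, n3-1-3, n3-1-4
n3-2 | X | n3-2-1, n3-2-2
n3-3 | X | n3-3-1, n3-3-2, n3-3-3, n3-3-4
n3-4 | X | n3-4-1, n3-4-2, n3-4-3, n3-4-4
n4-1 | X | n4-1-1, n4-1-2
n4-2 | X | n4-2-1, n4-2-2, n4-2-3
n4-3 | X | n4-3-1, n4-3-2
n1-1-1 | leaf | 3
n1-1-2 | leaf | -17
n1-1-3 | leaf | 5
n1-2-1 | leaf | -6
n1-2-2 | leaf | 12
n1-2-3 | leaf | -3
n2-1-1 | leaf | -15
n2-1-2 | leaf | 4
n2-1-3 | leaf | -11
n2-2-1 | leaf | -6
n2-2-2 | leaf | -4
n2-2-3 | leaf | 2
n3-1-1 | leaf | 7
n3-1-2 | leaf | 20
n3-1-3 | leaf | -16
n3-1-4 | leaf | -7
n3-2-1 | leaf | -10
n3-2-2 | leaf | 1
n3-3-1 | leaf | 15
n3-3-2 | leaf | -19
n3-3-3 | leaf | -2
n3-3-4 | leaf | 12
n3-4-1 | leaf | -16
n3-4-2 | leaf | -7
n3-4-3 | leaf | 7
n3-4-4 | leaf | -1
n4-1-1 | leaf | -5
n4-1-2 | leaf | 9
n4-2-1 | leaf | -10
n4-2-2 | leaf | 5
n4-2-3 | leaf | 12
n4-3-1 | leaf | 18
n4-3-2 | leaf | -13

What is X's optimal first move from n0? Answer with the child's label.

n4

n1-1 (X): max(3, -17, 5) = 5
n1-2 (X): max(-6, 12, -3) = 12
n1 (O): min(5, 12) = 5
n2-1 (X): max(-15, 4, -11) = 4
n2-2 (X): max(-6, -4, 2) = 2
n2 (O): min(4, 2) = 2
n3-1 (X): max(7, 20, -16, -7) = 20
n3-2 (X): max(-10, 1) = 1
n3-3 (X): max(15, -19, -2, 12) = 15
n3-4 (X): max(-16, -7, 7, -1) = 7
n3 (O): min(20, 1, 15, 7) = 1
n4-1 (X): max(-5, 9) = 9
n4-2 (X): max(-10, 5, 12) = 12
n4-3 (X): max(18, -13) = 18
n4 (O): min(9, 12, 18) = 9
n0 (X): max(5, 2, 1, 9) = 9
X at n0 wants the highest of {n1=5, n2=2, n3=1, n4=9}, so chooses n4.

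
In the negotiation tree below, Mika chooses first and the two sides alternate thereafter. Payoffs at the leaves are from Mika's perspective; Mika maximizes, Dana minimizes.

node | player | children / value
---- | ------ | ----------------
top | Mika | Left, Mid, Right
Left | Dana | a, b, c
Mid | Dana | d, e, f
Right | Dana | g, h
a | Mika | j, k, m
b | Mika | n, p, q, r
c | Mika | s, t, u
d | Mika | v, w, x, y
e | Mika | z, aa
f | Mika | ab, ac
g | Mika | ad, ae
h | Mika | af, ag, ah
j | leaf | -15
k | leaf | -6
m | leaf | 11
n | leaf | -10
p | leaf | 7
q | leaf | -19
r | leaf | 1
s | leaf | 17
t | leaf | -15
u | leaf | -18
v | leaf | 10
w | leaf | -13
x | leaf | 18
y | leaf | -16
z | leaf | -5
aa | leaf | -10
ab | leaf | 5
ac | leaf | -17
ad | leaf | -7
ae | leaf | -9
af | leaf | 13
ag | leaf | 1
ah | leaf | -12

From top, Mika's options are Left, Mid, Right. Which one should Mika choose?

a (Mika): max(-15, -6, 11) = 11
b (Mika): max(-10, 7, -19, 1) = 7
c (Mika): max(17, -15, -18) = 17
Left (Dana): min(11, 7, 17) = 7
d (Mika): max(10, -13, 18, -16) = 18
e (Mika): max(-5, -10) = -5
f (Mika): max(5, -17) = 5
Mid (Dana): min(18, -5, 5) = -5
g (Mika): max(-7, -9) = -7
h (Mika): max(13, 1, -12) = 13
Right (Dana): min(-7, 13) = -7
top (Mika): max(7, -5, -7) = 7
Mika at top wants the highest of {Left=7, Mid=-5, Right=-7}, so chooses Left.

Left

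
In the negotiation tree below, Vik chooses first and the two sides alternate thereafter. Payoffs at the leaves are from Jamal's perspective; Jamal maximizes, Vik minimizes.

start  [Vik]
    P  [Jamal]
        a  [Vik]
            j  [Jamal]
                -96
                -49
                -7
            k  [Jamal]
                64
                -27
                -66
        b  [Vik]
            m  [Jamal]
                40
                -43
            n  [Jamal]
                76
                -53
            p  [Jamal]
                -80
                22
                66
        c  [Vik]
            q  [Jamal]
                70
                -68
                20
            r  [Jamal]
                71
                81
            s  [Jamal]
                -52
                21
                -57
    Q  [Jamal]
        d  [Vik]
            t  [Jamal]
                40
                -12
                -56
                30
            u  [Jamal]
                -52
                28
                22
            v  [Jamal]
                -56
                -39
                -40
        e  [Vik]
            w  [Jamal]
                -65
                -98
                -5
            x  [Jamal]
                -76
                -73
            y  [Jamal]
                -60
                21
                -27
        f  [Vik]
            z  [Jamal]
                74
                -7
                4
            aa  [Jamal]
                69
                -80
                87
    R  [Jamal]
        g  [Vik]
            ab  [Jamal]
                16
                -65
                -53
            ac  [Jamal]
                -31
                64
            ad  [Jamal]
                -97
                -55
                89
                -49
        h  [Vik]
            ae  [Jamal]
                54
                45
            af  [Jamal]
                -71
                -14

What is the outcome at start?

16

j (Jamal): max(-96, -49, -7) = -7
k (Jamal): max(64, -27, -66) = 64
a (Vik): min(-7, 64) = -7
m (Jamal): max(40, -43) = 40
n (Jamal): max(76, -53) = 76
p (Jamal): max(-80, 22, 66) = 66
b (Vik): min(40, 76, 66) = 40
q (Jamal): max(70, -68, 20) = 70
r (Jamal): max(71, 81) = 81
s (Jamal): max(-52, 21, -57) = 21
c (Vik): min(70, 81, 21) = 21
P (Jamal): max(-7, 40, 21) = 40
t (Jamal): max(40, -12, -56, 30) = 40
u (Jamal): max(-52, 28, 22) = 28
v (Jamal): max(-56, -39, -40) = -39
d (Vik): min(40, 28, -39) = -39
w (Jamal): max(-65, -98, -5) = -5
x (Jamal): max(-76, -73) = -73
y (Jamal): max(-60, 21, -27) = 21
e (Vik): min(-5, -73, 21) = -73
z (Jamal): max(74, -7, 4) = 74
aa (Jamal): max(69, -80, 87) = 87
f (Vik): min(74, 87) = 74
Q (Jamal): max(-39, -73, 74) = 74
ab (Jamal): max(16, -65, -53) = 16
ac (Jamal): max(-31, 64) = 64
ad (Jamal): max(-97, -55, 89, -49) = 89
g (Vik): min(16, 64, 89) = 16
ae (Jamal): max(54, 45) = 54
af (Jamal): max(-71, -14) = -14
h (Vik): min(54, -14) = -14
R (Jamal): max(16, -14) = 16
start (Vik): min(40, 74, 16) = 16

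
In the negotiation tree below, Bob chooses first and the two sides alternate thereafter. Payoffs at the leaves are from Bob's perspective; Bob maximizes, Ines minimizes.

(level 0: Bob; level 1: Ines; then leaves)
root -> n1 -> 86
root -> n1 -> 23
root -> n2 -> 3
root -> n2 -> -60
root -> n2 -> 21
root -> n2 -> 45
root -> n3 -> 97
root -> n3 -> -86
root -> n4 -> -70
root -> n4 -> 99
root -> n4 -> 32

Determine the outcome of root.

n1 (Ines): min(86, 23) = 23
n2 (Ines): min(3, -60, 21, 45) = -60
n3 (Ines): min(97, -86) = -86
n4 (Ines): min(-70, 99, 32) = -70
root (Bob): max(23, -60, -86, -70) = 23

23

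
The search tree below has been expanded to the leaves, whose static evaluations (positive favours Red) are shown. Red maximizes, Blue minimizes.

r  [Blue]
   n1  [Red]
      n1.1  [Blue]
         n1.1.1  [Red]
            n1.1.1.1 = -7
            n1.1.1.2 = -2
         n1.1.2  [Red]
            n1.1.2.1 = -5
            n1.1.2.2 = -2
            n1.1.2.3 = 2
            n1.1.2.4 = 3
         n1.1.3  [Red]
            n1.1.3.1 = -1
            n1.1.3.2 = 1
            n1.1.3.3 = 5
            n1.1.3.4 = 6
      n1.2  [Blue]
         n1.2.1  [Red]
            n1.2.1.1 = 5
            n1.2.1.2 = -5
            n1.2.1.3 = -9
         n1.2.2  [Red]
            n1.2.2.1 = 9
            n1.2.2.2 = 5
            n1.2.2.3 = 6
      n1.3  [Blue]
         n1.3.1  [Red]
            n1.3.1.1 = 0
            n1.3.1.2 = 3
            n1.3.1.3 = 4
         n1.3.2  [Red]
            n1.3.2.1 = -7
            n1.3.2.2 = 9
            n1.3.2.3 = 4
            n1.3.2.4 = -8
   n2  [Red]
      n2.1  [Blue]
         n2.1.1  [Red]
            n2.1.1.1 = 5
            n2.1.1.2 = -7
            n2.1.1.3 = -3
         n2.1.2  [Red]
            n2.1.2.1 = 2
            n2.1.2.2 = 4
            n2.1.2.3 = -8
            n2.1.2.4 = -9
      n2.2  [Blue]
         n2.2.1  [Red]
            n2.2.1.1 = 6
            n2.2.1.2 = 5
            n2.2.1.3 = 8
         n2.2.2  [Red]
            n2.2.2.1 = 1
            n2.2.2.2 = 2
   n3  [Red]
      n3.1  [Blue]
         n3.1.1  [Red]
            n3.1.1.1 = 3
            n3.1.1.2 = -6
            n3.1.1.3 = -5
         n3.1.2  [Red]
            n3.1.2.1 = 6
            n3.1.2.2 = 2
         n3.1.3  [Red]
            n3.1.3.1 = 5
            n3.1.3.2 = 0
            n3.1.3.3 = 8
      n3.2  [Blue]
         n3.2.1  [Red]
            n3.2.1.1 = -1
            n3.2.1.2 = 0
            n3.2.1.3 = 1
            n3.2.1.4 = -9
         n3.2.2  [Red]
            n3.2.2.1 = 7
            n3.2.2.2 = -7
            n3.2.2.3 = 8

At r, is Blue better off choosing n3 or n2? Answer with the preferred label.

n3.1.1 (Red): max(3, -6, -5) = 3
n3.1.2 (Red): max(6, 2) = 6
n3.1.3 (Red): max(5, 0, 8) = 8
n3.1 (Blue): min(3, 6, 8) = 3
n3.2.1 (Red): max(-1, 0, 1, -9) = 1
n3.2.2 (Red): max(7, -7, 8) = 8
n3.2 (Blue): min(1, 8) = 1
n3 (Red): max(3, 1) = 3
n2.1.1 (Red): max(5, -7, -3) = 5
n2.1.2 (Red): max(2, 4, -8, -9) = 4
n2.1 (Blue): min(5, 4) = 4
n2.2.1 (Red): max(6, 5, 8) = 8
n2.2.2 (Red): max(1, 2) = 2
n2.2 (Blue): min(8, 2) = 2
n2 (Red): max(4, 2) = 4
Blue prefers the lower value; n3=3, n2=4. n3 is better since 3 < 4.

n3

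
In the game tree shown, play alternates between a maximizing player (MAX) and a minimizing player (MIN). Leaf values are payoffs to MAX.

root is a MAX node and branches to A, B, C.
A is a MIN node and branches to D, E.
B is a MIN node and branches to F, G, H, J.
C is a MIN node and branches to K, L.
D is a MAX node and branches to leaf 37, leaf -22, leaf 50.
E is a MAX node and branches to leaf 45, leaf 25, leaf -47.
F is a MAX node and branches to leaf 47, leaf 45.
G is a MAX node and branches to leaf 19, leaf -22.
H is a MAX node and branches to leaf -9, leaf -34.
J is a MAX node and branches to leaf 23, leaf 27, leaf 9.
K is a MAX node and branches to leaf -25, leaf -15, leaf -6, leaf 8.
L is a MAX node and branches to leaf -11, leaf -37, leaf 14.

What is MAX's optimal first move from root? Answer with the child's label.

A

D (MAX): max(37, -22, 50) = 50
E (MAX): max(45, 25, -47) = 45
A (MIN): min(50, 45) = 45
F (MAX): max(47, 45) = 47
G (MAX): max(19, -22) = 19
H (MAX): max(-9, -34) = -9
J (MAX): max(23, 27, 9) = 27
B (MIN): min(47, 19, -9, 27) = -9
K (MAX): max(-25, -15, -6, 8) = 8
L (MAX): max(-11, -37, 14) = 14
C (MIN): min(8, 14) = 8
root (MAX): max(45, -9, 8) = 45
MAX at root wants the highest of {A=45, B=-9, C=8}, so chooses A.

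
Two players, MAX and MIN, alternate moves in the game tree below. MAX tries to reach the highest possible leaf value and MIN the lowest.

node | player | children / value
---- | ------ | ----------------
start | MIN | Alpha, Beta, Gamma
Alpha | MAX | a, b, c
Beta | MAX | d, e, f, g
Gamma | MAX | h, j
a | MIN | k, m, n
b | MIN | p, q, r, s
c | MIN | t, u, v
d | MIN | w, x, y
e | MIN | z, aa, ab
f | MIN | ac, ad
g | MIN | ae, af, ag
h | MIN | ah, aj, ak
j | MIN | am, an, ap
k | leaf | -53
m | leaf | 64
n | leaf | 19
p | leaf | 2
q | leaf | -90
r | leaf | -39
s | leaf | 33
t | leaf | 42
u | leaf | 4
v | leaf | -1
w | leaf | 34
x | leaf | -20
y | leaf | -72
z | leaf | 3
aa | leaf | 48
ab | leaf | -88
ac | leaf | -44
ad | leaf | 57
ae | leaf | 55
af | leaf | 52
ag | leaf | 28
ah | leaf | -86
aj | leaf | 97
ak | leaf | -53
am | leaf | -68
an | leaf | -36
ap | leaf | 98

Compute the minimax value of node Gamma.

h (MIN): min(-86, 97, -53) = -86
j (MIN): min(-68, -36, 98) = -68
Gamma (MAX): max(-86, -68) = -68

-68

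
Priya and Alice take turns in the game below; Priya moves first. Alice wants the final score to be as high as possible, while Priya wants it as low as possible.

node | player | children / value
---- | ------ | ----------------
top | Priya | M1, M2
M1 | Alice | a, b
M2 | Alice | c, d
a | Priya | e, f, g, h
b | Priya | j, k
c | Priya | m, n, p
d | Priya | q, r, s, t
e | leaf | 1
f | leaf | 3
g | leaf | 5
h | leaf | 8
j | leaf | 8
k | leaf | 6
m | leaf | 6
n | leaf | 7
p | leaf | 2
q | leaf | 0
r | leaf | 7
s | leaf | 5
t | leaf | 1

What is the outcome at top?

a (Priya): min(1, 3, 5, 8) = 1
b (Priya): min(8, 6) = 6
M1 (Alice): max(1, 6) = 6
c (Priya): min(6, 7, 2) = 2
d (Priya): min(0, 7, 5, 1) = 0
M2 (Alice): max(2, 0) = 2
top (Priya): min(6, 2) = 2

2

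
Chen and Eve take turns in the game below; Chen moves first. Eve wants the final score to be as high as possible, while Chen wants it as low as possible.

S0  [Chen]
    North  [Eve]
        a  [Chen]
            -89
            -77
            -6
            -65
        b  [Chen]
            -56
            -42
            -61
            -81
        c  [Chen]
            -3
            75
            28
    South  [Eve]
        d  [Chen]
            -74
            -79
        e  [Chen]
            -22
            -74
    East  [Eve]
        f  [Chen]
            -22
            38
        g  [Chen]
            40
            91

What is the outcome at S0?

-74

a (Chen): min(-89, -77, -6, -65) = -89
b (Chen): min(-56, -42, -61, -81) = -81
c (Chen): min(-3, 75, 28) = -3
North (Eve): max(-89, -81, -3) = -3
d (Chen): min(-74, -79) = -79
e (Chen): min(-22, -74) = -74
South (Eve): max(-79, -74) = -74
f (Chen): min(-22, 38) = -22
g (Chen): min(40, 91) = 40
East (Eve): max(-22, 40) = 40
S0 (Chen): min(-3, -74, 40) = -74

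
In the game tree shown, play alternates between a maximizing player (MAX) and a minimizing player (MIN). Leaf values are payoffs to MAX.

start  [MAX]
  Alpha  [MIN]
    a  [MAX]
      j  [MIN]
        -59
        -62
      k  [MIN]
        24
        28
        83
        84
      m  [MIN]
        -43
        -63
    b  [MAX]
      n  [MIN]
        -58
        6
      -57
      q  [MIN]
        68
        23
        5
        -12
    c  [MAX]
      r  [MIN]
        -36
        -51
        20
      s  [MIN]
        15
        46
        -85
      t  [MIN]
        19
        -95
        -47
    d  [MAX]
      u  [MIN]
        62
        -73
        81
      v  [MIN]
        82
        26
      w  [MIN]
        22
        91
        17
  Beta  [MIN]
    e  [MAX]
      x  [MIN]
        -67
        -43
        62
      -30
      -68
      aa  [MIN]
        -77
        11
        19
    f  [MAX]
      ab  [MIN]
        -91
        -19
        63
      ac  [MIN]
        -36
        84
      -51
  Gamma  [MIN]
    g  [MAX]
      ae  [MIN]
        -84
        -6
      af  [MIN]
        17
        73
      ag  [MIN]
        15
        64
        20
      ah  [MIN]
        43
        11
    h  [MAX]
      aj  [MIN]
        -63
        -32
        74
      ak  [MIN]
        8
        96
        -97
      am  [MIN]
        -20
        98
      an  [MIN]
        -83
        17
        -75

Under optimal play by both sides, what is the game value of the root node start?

j (MIN): min(-59, -62) = -62
k (MIN): min(24, 28, 83, 84) = 24
m (MIN): min(-43, -63) = -63
a (MAX): max(-62, 24, -63) = 24
n (MIN): min(-58, 6) = -58
q (MIN): min(68, 23, 5, -12) = -12
b (MAX): max(-58, -57, -12) = -12
r (MIN): min(-36, -51, 20) = -51
s (MIN): min(15, 46, -85) = -85
t (MIN): min(19, -95, -47) = -95
c (MAX): max(-51, -85, -95) = -51
u (MIN): min(62, -73, 81) = -73
v (MIN): min(82, 26) = 26
w (MIN): min(22, 91, 17) = 17
d (MAX): max(-73, 26, 17) = 26
Alpha (MIN): min(24, -12, -51, 26) = -51
x (MIN): min(-67, -43, 62) = -67
aa (MIN): min(-77, 11, 19) = -77
e (MAX): max(-67, -30, -68, -77) = -30
ab (MIN): min(-91, -19, 63) = -91
ac (MIN): min(-36, 84) = -36
f (MAX): max(-91, -36, -51) = -36
Beta (MIN): min(-30, -36) = -36
ae (MIN): min(-84, -6) = -84
af (MIN): min(17, 73) = 17
ag (MIN): min(15, 64, 20) = 15
ah (MIN): min(43, 11) = 11
g (MAX): max(-84, 17, 15, 11) = 17
aj (MIN): min(-63, -32, 74) = -63
ak (MIN): min(8, 96, -97) = -97
am (MIN): min(-20, 98) = -20
an (MIN): min(-83, 17, -75) = -83
h (MAX): max(-63, -97, -20, -83) = -20
Gamma (MIN): min(17, -20) = -20
start (MAX): max(-51, -36, -20) = -20

-20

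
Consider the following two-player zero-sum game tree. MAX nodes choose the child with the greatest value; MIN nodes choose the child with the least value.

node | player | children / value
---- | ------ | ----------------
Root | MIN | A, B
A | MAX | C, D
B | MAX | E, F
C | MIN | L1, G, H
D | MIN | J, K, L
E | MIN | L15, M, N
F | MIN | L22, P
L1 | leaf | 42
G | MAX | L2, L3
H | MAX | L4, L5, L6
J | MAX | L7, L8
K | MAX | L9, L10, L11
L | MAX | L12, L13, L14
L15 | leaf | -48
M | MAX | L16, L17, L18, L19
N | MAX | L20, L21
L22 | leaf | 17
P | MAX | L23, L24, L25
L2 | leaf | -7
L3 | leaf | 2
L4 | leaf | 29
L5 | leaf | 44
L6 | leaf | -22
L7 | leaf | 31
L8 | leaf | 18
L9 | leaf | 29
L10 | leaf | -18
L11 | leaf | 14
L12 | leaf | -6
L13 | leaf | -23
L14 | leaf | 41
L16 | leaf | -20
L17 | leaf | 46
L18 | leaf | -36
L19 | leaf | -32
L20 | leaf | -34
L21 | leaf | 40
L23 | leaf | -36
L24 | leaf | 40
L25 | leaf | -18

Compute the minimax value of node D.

29

J (MAX): max(31, 18) = 31
K (MAX): max(29, -18, 14) = 29
L (MAX): max(-6, -23, 41) = 41
D (MIN): min(31, 29, 41) = 29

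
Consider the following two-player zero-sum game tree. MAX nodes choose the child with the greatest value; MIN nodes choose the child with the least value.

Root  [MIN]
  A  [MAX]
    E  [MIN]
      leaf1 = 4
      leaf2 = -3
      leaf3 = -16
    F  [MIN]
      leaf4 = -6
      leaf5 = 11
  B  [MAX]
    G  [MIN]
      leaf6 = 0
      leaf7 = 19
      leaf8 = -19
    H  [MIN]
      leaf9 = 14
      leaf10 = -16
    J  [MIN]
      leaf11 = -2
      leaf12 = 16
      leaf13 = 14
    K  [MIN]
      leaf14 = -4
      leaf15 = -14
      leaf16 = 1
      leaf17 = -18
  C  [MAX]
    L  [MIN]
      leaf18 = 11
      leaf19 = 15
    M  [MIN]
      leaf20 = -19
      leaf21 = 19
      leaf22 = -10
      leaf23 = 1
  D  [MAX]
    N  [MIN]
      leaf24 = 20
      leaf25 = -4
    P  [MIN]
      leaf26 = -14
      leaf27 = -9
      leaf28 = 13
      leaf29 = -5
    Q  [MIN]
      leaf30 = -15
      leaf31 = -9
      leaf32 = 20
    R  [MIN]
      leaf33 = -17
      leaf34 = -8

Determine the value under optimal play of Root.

-6

E (MIN): min(4, -3, -16) = -16
F (MIN): min(-6, 11) = -6
A (MAX): max(-16, -6) = -6
G (MIN): min(0, 19, -19) = -19
H (MIN): min(14, -16) = -16
J (MIN): min(-2, 16, 14) = -2
K (MIN): min(-4, -14, 1, -18) = -18
B (MAX): max(-19, -16, -2, -18) = -2
L (MIN): min(11, 15) = 11
M (MIN): min(-19, 19, -10, 1) = -19
C (MAX): max(11, -19) = 11
N (MIN): min(20, -4) = -4
P (MIN): min(-14, -9, 13, -5) = -14
Q (MIN): min(-15, -9, 20) = -15
R (MIN): min(-17, -8) = -17
D (MAX): max(-4, -14, -15, -17) = -4
Root (MIN): min(-6, -2, 11, -4) = -6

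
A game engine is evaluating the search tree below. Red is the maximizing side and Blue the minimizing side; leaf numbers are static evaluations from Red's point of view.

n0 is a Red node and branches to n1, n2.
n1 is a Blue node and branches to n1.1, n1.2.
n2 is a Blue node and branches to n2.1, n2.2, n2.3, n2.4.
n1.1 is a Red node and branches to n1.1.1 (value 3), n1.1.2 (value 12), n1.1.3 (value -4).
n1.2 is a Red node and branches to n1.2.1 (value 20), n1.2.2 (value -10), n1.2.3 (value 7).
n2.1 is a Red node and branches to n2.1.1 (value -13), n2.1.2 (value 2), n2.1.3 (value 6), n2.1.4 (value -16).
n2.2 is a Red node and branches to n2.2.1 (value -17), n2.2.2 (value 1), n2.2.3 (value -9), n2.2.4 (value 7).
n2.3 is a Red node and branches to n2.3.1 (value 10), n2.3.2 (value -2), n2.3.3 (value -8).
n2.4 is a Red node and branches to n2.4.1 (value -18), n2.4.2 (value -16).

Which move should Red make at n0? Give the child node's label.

n1.1 (Red): max(3, 12, -4) = 12
n1.2 (Red): max(20, -10, 7) = 20
n1 (Blue): min(12, 20) = 12
n2.1 (Red): max(-13, 2, 6, -16) = 6
n2.2 (Red): max(-17, 1, -9, 7) = 7
n2.3 (Red): max(10, -2, -8) = 10
n2.4 (Red): max(-18, -16) = -16
n2 (Blue): min(6, 7, 10, -16) = -16
n0 (Red): max(12, -16) = 12
Red at n0 wants the highest of {n1=12, n2=-16}, so chooses n1.

n1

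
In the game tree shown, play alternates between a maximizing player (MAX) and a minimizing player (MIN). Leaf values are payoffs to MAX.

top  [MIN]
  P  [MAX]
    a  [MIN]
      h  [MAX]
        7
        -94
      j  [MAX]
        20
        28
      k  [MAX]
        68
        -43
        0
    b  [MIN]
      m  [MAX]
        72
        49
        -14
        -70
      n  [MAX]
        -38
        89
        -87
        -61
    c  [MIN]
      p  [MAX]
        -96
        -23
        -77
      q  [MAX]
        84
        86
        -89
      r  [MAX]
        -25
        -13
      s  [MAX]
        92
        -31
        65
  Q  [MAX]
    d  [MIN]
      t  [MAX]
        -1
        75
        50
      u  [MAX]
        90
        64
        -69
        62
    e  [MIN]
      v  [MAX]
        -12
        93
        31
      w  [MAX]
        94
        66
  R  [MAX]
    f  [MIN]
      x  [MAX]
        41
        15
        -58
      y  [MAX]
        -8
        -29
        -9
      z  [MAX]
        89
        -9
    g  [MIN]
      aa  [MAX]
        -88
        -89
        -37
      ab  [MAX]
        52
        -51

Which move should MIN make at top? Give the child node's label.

R

h (MAX): max(7, -94) = 7
j (MAX): max(20, 28) = 28
k (MAX): max(68, -43, 0) = 68
a (MIN): min(7, 28, 68) = 7
m (MAX): max(72, 49, -14, -70) = 72
n (MAX): max(-38, 89, -87, -61) = 89
b (MIN): min(72, 89) = 72
p (MAX): max(-96, -23, -77) = -23
q (MAX): max(84, 86, -89) = 86
r (MAX): max(-25, -13) = -13
s (MAX): max(92, -31, 65) = 92
c (MIN): min(-23, 86, -13, 92) = -23
P (MAX): max(7, 72, -23) = 72
t (MAX): max(-1, 75, 50) = 75
u (MAX): max(90, 64, -69, 62) = 90
d (MIN): min(75, 90) = 75
v (MAX): max(-12, 93, 31) = 93
w (MAX): max(94, 66) = 94
e (MIN): min(93, 94) = 93
Q (MAX): max(75, 93) = 93
x (MAX): max(41, 15, -58) = 41
y (MAX): max(-8, -29, -9) = -8
z (MAX): max(89, -9) = 89
f (MIN): min(41, -8, 89) = -8
aa (MAX): max(-88, -89, -37) = -37
ab (MAX): max(52, -51) = 52
g (MIN): min(-37, 52) = -37
R (MAX): max(-8, -37) = -8
top (MIN): min(72, 93, -8) = -8
MIN at top wants the lowest of {P=72, Q=93, R=-8}, so chooses R.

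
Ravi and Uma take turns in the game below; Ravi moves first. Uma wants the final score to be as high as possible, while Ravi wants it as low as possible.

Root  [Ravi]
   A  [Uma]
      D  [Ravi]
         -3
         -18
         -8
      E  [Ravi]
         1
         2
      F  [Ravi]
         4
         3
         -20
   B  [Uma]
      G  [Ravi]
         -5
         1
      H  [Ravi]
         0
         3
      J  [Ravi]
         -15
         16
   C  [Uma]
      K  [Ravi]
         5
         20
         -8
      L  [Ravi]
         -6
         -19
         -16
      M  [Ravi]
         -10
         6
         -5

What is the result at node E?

E (Ravi): min(1, 2) = 1

1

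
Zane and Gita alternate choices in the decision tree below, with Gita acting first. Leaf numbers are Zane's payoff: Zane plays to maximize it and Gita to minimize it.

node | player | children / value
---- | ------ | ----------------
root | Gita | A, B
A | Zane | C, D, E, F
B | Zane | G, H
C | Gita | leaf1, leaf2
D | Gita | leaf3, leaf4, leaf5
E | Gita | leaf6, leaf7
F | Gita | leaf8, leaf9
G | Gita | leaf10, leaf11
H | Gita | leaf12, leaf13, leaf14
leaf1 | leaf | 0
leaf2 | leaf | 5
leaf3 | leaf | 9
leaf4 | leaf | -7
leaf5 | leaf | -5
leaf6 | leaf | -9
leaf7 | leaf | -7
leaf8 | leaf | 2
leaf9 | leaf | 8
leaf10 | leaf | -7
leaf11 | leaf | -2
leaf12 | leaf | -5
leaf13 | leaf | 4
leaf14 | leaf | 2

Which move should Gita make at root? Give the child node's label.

C (Gita): min(0, 5) = 0
D (Gita): min(9, -7, -5) = -7
E (Gita): min(-9, -7) = -9
F (Gita): min(2, 8) = 2
A (Zane): max(0, -7, -9, 2) = 2
G (Gita): min(-7, -2) = -7
H (Gita): min(-5, 4, 2) = -5
B (Zane): max(-7, -5) = -5
root (Gita): min(2, -5) = -5
Gita at root wants the lowest of {A=2, B=-5}, so chooses B.

B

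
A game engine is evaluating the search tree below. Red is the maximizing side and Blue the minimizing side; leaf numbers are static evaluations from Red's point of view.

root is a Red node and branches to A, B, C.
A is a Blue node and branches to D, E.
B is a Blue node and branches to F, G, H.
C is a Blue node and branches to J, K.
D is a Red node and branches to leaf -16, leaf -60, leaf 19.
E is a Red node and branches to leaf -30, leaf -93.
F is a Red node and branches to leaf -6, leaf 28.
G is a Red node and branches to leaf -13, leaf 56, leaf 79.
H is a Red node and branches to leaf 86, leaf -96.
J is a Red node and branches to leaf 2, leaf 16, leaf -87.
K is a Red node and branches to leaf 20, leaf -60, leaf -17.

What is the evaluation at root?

28

D (Red): max(-16, -60, 19) = 19
E (Red): max(-30, -93) = -30
A (Blue): min(19, -30) = -30
F (Red): max(-6, 28) = 28
G (Red): max(-13, 56, 79) = 79
H (Red): max(86, -96) = 86
B (Blue): min(28, 79, 86) = 28
J (Red): max(2, 16, -87) = 16
K (Red): max(20, -60, -17) = 20
C (Blue): min(16, 20) = 16
root (Red): max(-30, 28, 16) = 28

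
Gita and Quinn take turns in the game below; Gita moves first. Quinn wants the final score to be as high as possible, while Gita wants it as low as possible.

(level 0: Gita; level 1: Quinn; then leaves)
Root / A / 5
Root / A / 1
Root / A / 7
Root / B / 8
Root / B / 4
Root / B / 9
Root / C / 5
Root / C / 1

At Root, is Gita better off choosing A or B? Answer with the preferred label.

A (Quinn): max(5, 1, 7) = 7
B (Quinn): max(8, 4, 9) = 9
Gita prefers the lower value; A=7, B=9. A is better since 7 < 9.

A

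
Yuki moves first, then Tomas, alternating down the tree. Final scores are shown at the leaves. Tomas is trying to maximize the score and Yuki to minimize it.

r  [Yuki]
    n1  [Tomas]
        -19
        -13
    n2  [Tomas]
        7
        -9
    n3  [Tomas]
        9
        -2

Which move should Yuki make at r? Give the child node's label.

n1

n1 (Tomas): max(-19, -13) = -13
n2 (Tomas): max(7, -9) = 7
n3 (Tomas): max(9, -2) = 9
r (Yuki): min(-13, 7, 9) = -13
Yuki at r wants the lowest of {n1=-13, n2=7, n3=9}, so chooses n1.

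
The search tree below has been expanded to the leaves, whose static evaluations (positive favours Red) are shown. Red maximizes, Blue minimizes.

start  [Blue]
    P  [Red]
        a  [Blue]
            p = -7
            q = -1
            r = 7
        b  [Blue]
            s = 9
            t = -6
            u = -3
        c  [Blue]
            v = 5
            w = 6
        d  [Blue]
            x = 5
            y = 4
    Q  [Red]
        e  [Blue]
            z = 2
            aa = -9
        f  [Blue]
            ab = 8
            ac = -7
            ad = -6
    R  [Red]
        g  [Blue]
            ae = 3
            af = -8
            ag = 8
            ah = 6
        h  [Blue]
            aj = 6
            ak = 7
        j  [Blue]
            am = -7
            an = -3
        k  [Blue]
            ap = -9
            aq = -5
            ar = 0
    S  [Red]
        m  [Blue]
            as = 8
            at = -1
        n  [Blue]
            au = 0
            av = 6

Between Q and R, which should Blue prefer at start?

Q

e (Blue): min(2, -9) = -9
f (Blue): min(8, -7, -6) = -7
Q (Red): max(-9, -7) = -7
g (Blue): min(3, -8, 8, 6) = -8
h (Blue): min(6, 7) = 6
j (Blue): min(-7, -3) = -7
k (Blue): min(-9, -5, 0) = -9
R (Red): max(-8, 6, -7, -9) = 6
Blue prefers the lower value; Q=-7, R=6. Q is better since -7 < 6.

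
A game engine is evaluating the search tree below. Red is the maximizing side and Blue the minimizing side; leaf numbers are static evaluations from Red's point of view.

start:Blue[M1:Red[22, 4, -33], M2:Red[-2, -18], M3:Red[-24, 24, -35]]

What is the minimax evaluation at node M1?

22

M1 (Red): max(22, 4, -33) = 22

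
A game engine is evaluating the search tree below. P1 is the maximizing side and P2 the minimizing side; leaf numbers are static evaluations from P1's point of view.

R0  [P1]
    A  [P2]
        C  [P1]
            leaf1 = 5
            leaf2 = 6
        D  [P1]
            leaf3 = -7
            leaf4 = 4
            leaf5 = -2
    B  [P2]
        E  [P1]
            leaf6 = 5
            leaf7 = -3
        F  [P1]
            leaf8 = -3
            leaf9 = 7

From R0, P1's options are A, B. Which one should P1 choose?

B

C (P1): max(5, 6) = 6
D (P1): max(-7, 4, -2) = 4
A (P2): min(6, 4) = 4
E (P1): max(5, -3) = 5
F (P1): max(-3, 7) = 7
B (P2): min(5, 7) = 5
R0 (P1): max(4, 5) = 5
P1 at R0 wants the highest of {A=4, B=5}, so chooses B.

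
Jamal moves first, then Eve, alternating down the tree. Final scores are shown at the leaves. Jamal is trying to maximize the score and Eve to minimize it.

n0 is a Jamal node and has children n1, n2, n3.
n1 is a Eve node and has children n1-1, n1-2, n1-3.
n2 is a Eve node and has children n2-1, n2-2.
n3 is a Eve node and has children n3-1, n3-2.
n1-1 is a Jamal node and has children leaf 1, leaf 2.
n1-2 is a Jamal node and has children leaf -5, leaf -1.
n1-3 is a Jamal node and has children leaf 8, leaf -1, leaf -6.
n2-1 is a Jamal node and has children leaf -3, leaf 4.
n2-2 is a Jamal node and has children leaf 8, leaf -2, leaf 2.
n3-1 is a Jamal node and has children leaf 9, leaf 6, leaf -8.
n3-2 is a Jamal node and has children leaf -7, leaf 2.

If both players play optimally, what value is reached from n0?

n1-1 (Jamal): max(1, 2) = 2
n1-2 (Jamal): max(-5, -1) = -1
n1-3 (Jamal): max(8, -1, -6) = 8
n1 (Eve): min(2, -1, 8) = -1
n2-1 (Jamal): max(-3, 4) = 4
n2-2 (Jamal): max(8, -2, 2) = 8
n2 (Eve): min(4, 8) = 4
n3-1 (Jamal): max(9, 6, -8) = 9
n3-2 (Jamal): max(-7, 2) = 2
n3 (Eve): min(9, 2) = 2
n0 (Jamal): max(-1, 4, 2) = 4

4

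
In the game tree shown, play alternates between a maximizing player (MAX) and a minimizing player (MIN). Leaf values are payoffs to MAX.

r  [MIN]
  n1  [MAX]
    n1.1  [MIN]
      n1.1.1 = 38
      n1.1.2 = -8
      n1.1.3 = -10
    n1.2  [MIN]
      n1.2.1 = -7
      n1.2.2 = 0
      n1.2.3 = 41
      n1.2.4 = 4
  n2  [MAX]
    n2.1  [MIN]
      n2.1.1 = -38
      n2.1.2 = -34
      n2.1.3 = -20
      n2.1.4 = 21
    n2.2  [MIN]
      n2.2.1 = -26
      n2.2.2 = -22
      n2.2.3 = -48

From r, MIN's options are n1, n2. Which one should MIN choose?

n1.1 (MIN): min(38, -8, -10) = -10
n1.2 (MIN): min(-7, 0, 41, 4) = -7
n1 (MAX): max(-10, -7) = -7
n2.1 (MIN): min(-38, -34, -20, 21) = -38
n2.2 (MIN): min(-26, -22, -48) = -48
n2 (MAX): max(-38, -48) = -38
r (MIN): min(-7, -38) = -38
MIN at r wants the lowest of {n1=-7, n2=-38}, so chooses n2.

n2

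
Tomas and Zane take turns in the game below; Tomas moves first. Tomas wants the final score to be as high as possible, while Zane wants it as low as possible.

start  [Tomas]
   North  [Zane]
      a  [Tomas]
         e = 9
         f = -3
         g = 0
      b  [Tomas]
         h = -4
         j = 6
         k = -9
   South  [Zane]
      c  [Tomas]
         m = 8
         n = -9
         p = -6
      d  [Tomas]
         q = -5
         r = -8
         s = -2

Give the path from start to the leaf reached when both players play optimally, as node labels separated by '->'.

start -> North -> b -> j

a (Tomas): max(9, -3, 0) = 9
b (Tomas): max(-4, 6, -9) = 6
North (Zane): min(9, 6) = 6
c (Tomas): max(8, -9, -6) = 8
d (Tomas): max(-5, -8, -2) = -2
South (Zane): min(8, -2) = -2
start (Tomas): max(6, -2) = 6
At start, Tomas picks North (highest: 6).
At North, Zane picks b (lowest: 6).
At b, Tomas picks j (highest: 6).
Terminal value 6.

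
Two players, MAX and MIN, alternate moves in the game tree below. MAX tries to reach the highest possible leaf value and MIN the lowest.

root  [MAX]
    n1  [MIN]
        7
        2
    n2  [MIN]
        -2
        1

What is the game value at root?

2

n1 (MIN): min(7, 2) = 2
n2 (MIN): min(-2, 1) = -2
root (MAX): max(2, -2) = 2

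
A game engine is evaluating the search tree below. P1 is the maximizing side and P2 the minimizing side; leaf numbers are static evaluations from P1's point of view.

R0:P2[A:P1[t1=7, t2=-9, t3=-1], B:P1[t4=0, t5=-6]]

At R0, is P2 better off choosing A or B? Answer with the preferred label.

A (P1): max(7, -9, -1) = 7
B (P1): max(0, -6) = 0
P2 prefers the lower value; A=7, B=0. B is better since 0 < 7.

B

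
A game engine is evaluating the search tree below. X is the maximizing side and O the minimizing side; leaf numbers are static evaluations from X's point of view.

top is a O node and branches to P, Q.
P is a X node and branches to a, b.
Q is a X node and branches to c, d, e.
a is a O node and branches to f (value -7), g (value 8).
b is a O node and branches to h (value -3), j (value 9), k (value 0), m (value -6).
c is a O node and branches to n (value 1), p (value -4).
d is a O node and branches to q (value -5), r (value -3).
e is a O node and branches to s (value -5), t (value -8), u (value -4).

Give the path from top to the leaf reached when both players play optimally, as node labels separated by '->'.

top -> P -> b -> m

a (O): min(-7, 8) = -7
b (O): min(-3, 9, 0, -6) = -6
P (X): max(-7, -6) = -6
c (O): min(1, -4) = -4
d (O): min(-5, -3) = -5
e (O): min(-5, -8, -4) = -8
Q (X): max(-4, -5, -8) = -4
top (O): min(-6, -4) = -6
At top, O picks P (lowest: -6).
At P, X picks b (highest: -6).
At b, O picks m (lowest: -6).
Terminal value -6.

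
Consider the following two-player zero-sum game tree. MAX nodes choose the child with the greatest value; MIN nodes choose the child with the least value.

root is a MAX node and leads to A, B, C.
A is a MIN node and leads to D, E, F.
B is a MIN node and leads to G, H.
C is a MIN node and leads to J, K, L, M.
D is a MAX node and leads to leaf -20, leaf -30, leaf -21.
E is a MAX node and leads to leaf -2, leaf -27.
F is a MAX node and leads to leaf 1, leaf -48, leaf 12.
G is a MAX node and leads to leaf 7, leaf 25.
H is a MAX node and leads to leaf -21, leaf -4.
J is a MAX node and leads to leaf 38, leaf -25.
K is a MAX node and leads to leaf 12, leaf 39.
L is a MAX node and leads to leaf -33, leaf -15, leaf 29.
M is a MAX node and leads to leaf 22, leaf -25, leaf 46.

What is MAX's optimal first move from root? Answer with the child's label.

D (MAX): max(-20, -30, -21) = -20
E (MAX): max(-2, -27) = -2
F (MAX): max(1, -48, 12) = 12
A (MIN): min(-20, -2, 12) = -20
G (MAX): max(7, 25) = 25
H (MAX): max(-21, -4) = -4
B (MIN): min(25, -4) = -4
J (MAX): max(38, -25) = 38
K (MAX): max(12, 39) = 39
L (MAX): max(-33, -15, 29) = 29
M (MAX): max(22, -25, 46) = 46
C (MIN): min(38, 39, 29, 46) = 29
root (MAX): max(-20, -4, 29) = 29
MAX at root wants the highest of {A=-20, B=-4, C=29}, so chooses C.

C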